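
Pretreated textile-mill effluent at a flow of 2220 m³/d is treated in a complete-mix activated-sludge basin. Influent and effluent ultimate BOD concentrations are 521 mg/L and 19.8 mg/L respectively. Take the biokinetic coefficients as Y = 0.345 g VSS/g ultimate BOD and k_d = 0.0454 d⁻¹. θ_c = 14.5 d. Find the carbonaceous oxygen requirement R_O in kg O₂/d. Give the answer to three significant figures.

Y_obs = Y / (1 + k_d θ_c) = 0.345 / (1 + 0.0454 × 14.5) = 0.345 / 1.658 = 0.2080.
Mass of ultimate BOD removed per day: Q(S₀ − S) = 2220 × 501.2 g/m³ = 1113 kg/d.
Biomass synthesised: P_X = Y_obs × 1113 = 231.5 kg VSS/d.
R_O = Q·(S₀ − S) − 1.42·P_X = 1113 − 1.42 × 231.5 = 784.0 kg O₂/d.

R_O ≈ 784 kg O₂/d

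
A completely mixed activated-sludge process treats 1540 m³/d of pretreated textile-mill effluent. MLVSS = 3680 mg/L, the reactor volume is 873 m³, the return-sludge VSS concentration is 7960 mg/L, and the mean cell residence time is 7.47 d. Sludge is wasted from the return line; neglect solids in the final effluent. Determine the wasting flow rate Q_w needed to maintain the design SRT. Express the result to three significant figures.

Q_w ≈ 54.0 m³/d

Q_w = (V·X)/(θ_c X_r) = 873.0 × 3680 / (7.47 × 7960) = 54.03 m³/d.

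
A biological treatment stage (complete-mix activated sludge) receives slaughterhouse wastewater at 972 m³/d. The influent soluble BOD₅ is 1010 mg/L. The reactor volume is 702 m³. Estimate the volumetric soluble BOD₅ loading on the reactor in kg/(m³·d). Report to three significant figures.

L_v ≈ 1.40 kg soluble BOD₅/(m³·d)

L_v = Q S₀ / V = 972 × 1010 × 10⁻³ / 702.0 = 1.398 kg/(m³·d).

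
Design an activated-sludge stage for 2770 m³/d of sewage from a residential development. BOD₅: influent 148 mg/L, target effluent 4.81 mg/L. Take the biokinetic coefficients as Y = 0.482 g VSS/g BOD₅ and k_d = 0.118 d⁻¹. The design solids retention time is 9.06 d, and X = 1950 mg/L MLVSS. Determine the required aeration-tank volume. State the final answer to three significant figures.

Steady-state biomass mass balance: V·X·(1 + k_d·θ_c) = Y·Q·(S₀ − S)·θ_c, so V = 0.482 × 2770 × (148 − 4.81) × 9.06 / [1950 × (1 + 0.118 × 9.06)] = 1.73×10^6 / 4035 = 429.3 m³.

V ≈ 429 m³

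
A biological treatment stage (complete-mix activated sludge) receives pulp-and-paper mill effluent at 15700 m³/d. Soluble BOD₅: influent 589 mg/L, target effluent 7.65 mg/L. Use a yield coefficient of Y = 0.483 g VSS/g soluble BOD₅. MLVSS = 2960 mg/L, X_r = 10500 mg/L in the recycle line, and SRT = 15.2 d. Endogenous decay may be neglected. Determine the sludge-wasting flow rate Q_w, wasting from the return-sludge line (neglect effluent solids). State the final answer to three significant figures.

Biomass mass balance (decay neglected): V·X = Y·Q·(S₀ − S)·θ_c, so V = 0.483 × 15700 × (589 − 7.65) × 15.2 / 2960 = 22638 m³.
θ_c = V·X/(Q_w·X_r) when wasting from the recycle, so Q_w = V·X/(θ_c·X_r) = 22638 × 2960 / (15.2 × 10500) = 419.9 m³/d.

Q_w ≈ 420 m³/d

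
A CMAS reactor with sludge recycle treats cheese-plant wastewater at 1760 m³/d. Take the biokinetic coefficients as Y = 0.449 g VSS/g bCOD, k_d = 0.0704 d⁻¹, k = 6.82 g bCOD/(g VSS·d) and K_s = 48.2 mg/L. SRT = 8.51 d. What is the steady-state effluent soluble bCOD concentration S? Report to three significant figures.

S ≈ 3.15 mg/L

From the Monod/SRT balance for a CMAS, S = K_s·(1+k_d θ_c)/[θ_c·(Y k − k_d) − 1] = 48.2 × (1 + 0.0704 × 8.51) / [8.51 × (0.449 × 6.82 − 0.0704) − 1] = 77.08 / 24.46 = 3.151 mg/L.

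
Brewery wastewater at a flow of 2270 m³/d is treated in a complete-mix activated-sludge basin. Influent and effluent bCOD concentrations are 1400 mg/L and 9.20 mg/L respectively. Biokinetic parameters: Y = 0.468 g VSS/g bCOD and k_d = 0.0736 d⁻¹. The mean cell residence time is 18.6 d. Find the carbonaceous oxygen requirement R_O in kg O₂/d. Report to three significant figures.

R_O ≈ 2270 kg O₂/d

Correct the yield for decay: Y_obs = Y/(1 + k_d θ_c) = 0.468 / (1 + 0.0736 × 18.6) = 0.468 / 2.369 = 0.1976.
Q·(S₀ − S) = 2270 × (1400 − 9.20) × 10⁻³ = 3157 kg/d removed.
Biomass synthesised: P_X = Y_obs × 3157 = 623.7 kg VSS/d.
Carbonaceous O₂ demand = substrate oxidised − cell-mass equivalent = 3157 − 1.42 × 623.7 = 2271 kg O₂/d.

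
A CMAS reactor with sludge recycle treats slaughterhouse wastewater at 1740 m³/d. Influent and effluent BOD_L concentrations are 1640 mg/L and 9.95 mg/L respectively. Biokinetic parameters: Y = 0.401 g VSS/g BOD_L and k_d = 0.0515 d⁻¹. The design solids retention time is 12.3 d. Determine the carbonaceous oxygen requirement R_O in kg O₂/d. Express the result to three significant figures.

R_O ≈ 1850 kg O₂/d

Y_obs = Y / (1 + k_d θ_c) = 0.401 / (1 + 0.0515 × 12.3) = 0.401 / 1.633 = 0.2455.
Substrate removed = Q·(S₀ − S) = 1740 m³/d × (1640 − 9.95) g/m³ = 2.84×10^6 g/d = 2836 kg/d.
P_X = Y_obs·Q·(S₀ − S) = 0.2455 × 2836 = 696.3 kg VSS/d.
R_O = Q·ΔS − 1.42 P_X = 2836 − 988.7 = 1848 kg O₂/d.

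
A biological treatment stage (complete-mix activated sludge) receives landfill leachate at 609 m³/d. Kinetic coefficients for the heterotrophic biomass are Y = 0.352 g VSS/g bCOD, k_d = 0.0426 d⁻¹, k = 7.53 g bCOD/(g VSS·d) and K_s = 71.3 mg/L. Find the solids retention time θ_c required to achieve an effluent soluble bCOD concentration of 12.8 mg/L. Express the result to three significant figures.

θ_c ≈ 2.77 d

From 1/θ_c = Y·k·S/(K_s + S) − k_d: Y·k·S/(K_s+S) = 0.352 × 7.53 × 12.8 / (71.3 + 12.8) = 0.4034 d⁻¹.
1/θ_c = 0.4034 − 0.0426 = 0.3608 d⁻¹, so θ_c = 2.772 d.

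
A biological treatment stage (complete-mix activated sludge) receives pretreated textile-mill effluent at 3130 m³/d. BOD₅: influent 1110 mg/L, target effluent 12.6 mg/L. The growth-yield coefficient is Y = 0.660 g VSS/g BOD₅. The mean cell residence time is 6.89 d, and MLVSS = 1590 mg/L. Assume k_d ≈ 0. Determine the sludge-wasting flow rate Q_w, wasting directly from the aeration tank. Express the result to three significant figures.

Q_w ≈ 1430 m³/d

Biomass mass balance (decay neglected): V·X = Y·Q·(S₀ − S)·θ_c, so V = 0.660 × 3130 × (1110 − 12.6) × 6.89 / 1590 = 9824 m³.
Wasting from the aeration tank: Q_w = V / θ_c = 9824 / 6.89 = 1426 m³/d.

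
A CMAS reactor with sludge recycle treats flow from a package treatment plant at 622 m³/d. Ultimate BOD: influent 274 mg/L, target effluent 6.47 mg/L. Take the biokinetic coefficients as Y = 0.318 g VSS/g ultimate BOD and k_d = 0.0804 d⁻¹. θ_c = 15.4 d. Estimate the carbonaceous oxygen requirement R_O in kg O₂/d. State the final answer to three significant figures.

The observed yield is Y_obs = Y/(1 + k_d·θ_c) = 0.318 / (1 + 0.0804 × 15.4) = 0.318 / 2.238 = 0.1421 g VSS per g ultimate BOD removed.
ΔS = 274 − 6.47 = 267.5 mg/L, so the substrate removal rate is 622 × 267.5/1000 = 166.4 kg ultimate BOD/d.
P_X = Y_obs·Q·(S₀ − S) = 0.1421 × 166.4 = 23.64 kg VSS/d.
R_O = Q·ΔS − 1.42 P_X = 166.4 − 33.57 = 132.8 kg O₂/d.

R_O ≈ 133 kg O₂/d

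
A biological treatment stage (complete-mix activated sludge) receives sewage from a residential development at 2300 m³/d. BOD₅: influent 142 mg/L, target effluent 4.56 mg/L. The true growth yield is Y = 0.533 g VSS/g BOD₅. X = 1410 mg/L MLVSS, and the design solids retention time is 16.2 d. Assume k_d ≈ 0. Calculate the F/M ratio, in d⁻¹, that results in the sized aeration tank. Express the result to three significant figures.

Biomass mass balance (decay neglected): V·X = Y·Q·(S₀ − S)·θ_c, so V = 0.533 × 2300 × (142 − 4.56) × 16.2 / 1410 = 1936 m³.
F/M = applied load / biomass = Q·S₀/(V·X) = 2300 × 142 / (1936 × 1410) = 0.1197 d⁻¹.

F/M ≈ 0.120 d⁻¹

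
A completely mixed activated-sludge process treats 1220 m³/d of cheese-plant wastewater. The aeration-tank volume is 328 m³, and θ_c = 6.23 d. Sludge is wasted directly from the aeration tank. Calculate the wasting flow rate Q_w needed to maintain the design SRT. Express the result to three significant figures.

Q_w ≈ 52.6 m³/d

With mixed-liquor wasting, θ_c = V/Q_w, so Q_w = V/θ_c = 328.0/6.23 = 52.65 m³/d.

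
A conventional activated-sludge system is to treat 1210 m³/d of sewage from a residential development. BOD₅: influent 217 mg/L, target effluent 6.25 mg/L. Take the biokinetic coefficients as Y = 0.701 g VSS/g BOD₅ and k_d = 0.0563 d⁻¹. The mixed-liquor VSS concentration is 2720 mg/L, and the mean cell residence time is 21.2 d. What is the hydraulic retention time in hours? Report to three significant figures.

τ ≈ 12.6 h

Rearranging the biomass balance for a CMAS with decay, V = Y·Q·ΔS·θ_c / [X·(1+k_d θ_c)] = 0.701 × 1210 × (217 − 6.25) × 21.2 / [2720 × (1 + 0.0563 × 21.2)] = 3.79×10^6 / 5966 = 635.2 m³.
HRT = V/Q = 635.2 m³ / 1210 m³·d⁻¹ = 0.5249 d × 24 = 12.60 h.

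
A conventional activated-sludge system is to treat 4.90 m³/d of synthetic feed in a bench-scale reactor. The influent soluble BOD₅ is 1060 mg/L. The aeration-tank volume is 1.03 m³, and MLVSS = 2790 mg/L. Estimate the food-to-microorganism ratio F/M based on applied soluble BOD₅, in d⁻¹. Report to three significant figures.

F/M = applied load / biomass = Q·S₀/(V·X) = 4.90 × 1060 / (1.030 × 2790) = 1.807 d⁻¹.

F/M ≈ 1.81 d⁻¹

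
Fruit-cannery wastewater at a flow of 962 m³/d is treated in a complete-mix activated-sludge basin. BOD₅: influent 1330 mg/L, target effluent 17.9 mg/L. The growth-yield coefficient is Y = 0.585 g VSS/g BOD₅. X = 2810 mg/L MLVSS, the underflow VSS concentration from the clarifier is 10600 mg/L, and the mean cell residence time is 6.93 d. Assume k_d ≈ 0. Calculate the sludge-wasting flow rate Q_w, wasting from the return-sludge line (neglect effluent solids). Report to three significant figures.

With k_d = 0 the design equation reduces to V = Y Q (S₀−S) θ_c / X = 0.585 × 962 × (1330 − 17.9) × 6.93 / 2810 = 1821 m³.
Wasting from the return line (neglecting effluent solids): Q_w = V·X / (θ_c·X_r) = 1821 × 2810 / (6.93 × 10600) = 69.66 m³/d.

Q_w ≈ 69.7 m³/d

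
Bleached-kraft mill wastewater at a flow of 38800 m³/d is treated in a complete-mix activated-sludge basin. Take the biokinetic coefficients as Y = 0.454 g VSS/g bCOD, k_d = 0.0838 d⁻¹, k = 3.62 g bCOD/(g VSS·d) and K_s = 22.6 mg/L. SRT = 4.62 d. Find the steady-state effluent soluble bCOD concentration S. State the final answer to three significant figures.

S ≈ 5.05 mg/L

Effluent substrate depends only on kinetics and SRT: S = K_s(1 + k_d θ_c) / [θ_c(Yk − k_d) − 1] = 22.6 × (1 + 0.0838 × 4.62) / [4.62 × (0.454 × 3.62 − 0.0838) − 1] = 31.35 / 6.206 = 5.052 mg/L.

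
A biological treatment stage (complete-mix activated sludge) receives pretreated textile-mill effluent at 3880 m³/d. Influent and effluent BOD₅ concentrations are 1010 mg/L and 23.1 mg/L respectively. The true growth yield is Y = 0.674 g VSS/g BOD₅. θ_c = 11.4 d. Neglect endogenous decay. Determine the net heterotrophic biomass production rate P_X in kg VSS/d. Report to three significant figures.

Since k_d ≈ 0, Y_obs = Y = 0.674 g VSS/g BOD₅.
ΔS = 1010 − 23.1 = 986.9 mg/L, so the substrate removal rate is 3880 × 986.9/1000 = 3829 kg BOD₅/d.
Net biomass production P_X = Y_obs × Q·(S₀ − S) = 0.6740 × 3829 = 2581 kg VSS/d.

P_X ≈ 2580 kg VSS/d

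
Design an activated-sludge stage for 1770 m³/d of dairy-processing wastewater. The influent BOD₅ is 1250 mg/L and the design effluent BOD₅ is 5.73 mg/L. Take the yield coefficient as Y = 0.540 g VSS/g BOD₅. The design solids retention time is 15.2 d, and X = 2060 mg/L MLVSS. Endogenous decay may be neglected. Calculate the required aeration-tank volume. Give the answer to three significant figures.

V ≈ 8780 m³

With k_d = 0 the design equation reduces to V = Y Q (S₀−S) θ_c / X = 0.540 × 1770 × (1250 − 5.73) × 15.2 / 2060 = 8775 m³.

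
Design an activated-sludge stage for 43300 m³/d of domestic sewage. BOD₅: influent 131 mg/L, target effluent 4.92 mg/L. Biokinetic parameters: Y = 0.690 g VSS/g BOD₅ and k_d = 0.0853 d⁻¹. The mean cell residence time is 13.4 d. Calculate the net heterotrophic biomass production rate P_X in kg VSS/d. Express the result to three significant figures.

P_X ≈ 1760 kg VSS/d

Correct the yield for decay: Y_obs = Y/(1 + k_d θ_c) = 0.690 / (1 + 0.0853 × 13.4) = 0.690 / 2.143 = 0.3220.
Mass of BOD₅ removed per day: Q(S₀ − S) = 43300 × 126.1 g/m³ = 5459 kg/d.
So the net sludge growth is P_X = 0.3220 × 5459 = 1758 kg VSS/d.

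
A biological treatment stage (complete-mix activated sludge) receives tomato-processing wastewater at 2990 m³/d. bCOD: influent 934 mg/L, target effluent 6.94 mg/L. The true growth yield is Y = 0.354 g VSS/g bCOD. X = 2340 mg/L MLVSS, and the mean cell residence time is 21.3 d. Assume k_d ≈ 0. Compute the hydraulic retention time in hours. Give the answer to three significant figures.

With k_d = 0 the design equation reduces to V = Y Q (S₀−S) θ_c / X = 0.354 × 2990 × (934 − 6.94) × 21.3 / 2340 = 8932 m³.
HRT = V/Q = 8932 m³ / 2990 m³·d⁻¹ = 2.987 d × 24 = 71.69 h.

τ ≈ 71.7 h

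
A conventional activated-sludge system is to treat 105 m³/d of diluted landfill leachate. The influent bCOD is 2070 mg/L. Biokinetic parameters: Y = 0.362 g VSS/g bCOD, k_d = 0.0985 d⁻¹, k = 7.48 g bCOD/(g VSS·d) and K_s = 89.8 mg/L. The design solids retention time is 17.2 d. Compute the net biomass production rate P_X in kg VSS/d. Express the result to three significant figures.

P_X ≈ 29.1 kg VSS/d

For a completely mixed reactor with recycle the Lawrence–McCarty relation gives S = K_s·(1 + k_d·θ_c) / [θ_c·(Y·k − k_d) − 1] = 89.8 × (1 + 0.0985 × 17.2) / [17.2 × (0.362 × 7.48 − 0.0985) − 1] = 241.9 / 43.88 = 5.514 mg/L.
Correct the yield for decay: Y_obs = Y/(1 + k_d θ_c) = 0.362 / (1 + 0.0985 × 17.2) = 0.362 / 2.694 = 0.1344.
Q·(S₀ − S) = 105 × (2070 − 5.51) × 10⁻³ = 216.8 kg/d removed.
Net biomass production P_X = Y_obs × Q·(S₀ − S) = 0.1344 × 216.8 = 29.13 kg VSS/d.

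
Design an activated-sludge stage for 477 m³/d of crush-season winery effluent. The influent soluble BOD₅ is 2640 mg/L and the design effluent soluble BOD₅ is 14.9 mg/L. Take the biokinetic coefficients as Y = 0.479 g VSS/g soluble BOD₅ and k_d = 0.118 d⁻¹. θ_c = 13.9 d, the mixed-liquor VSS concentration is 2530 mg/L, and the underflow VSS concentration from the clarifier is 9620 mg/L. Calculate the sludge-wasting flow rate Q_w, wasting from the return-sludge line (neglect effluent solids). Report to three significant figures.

Q_w ≈ 23.6 m³/d

Steady-state biomass mass balance: V·X·(1 + k_d·θ_c) = Y·Q·(S₀ − S)·θ_c, so V = 0.479 × 477 × (2640 − 14.9) × 13.9 / [2530 × (1 + 0.118 × 13.9)] = 8.34×10^6 / 6680 = 1248 m³.
Wasting from the return line (neglecting effluent solids): Q_w = V·X / (θ_c·X_r) = 1248 × 2530 / (13.9 × 9620) = 23.61 m³/d.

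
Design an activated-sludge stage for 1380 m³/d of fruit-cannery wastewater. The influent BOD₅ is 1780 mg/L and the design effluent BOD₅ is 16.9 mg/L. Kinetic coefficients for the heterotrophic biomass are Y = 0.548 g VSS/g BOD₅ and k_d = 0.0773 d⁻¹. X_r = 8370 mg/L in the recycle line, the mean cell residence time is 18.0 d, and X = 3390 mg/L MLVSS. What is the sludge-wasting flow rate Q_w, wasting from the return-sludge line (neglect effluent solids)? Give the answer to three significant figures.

Rearranging the biomass balance for a CMAS with decay, V = Y·Q·ΔS·θ_c / [X·(1+k_d θ_c)] = 0.548 × 1380 × (1780 − 16.9) × 18.0 / [3390 × (1 + 0.0773 × 18.0)] = 2.4×10^7 / 8107 = 2960 m³.
Wasting from the return line (neglecting effluent solids): Q_w = V·X / (θ_c·X_r) = 2960 × 3390 / (18.0 × 8370) = 66.61 m³/d.

Q_w ≈ 66.6 m³/d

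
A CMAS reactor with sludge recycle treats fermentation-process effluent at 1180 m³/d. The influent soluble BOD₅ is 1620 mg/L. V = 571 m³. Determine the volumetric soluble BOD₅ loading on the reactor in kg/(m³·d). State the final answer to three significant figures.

Applied soluble BOD₅ load per unit volume = Q·S₀/V = (1180 × 1620/1000)/571.0 = 3.348 kg soluble BOD₅·m⁻³·d⁻¹.

L_v ≈ 3.35 kg soluble BOD₅/(m³·d)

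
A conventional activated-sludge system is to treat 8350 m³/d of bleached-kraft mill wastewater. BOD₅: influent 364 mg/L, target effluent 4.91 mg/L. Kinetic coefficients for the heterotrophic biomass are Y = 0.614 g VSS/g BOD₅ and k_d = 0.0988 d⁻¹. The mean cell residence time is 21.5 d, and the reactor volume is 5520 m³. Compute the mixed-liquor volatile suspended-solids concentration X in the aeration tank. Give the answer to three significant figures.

X ≈ 2300 mg/L

X = Y·Q·ΔS·θ_c / [V·(1 + k_d θ_c)] = 0.614 × 8350 × (364 − 4.91) × 21.5 / [5520 × (1 + 0.0988 × 21.5)] = 2295 mg/L.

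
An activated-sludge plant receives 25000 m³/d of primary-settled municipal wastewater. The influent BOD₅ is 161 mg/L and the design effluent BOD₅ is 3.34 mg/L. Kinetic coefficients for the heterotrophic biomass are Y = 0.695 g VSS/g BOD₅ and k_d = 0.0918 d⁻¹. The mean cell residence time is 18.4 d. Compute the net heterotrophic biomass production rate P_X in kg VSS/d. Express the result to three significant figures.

P_X ≈ 1020 kg VSS/d

Correct the yield for decay: Y_obs = Y/(1 + k_d θ_c) = 0.695 / (1 + 0.0918 × 18.4) = 0.695 / 2.689 = 0.2584.
Substrate removed = Q·(S₀ − S) = 25000 m³/d × (161 − 3.34) g/m³ = 3.94×10^6 g/d = 3942 kg/d.
P_X = Y_obs · Q(S₀ − S) = 0.2584 × 3942 = 1019 kg VSS/d.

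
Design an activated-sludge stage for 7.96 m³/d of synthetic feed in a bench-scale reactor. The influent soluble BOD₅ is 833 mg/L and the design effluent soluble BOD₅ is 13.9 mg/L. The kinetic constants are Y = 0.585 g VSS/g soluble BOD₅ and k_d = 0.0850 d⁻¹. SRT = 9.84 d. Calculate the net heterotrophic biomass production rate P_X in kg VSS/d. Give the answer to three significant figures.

The observed yield is Y_obs = Y/(1 + k_d·θ_c) = 0.585 / (1 + 0.0850 × 9.84) = 0.585 / 1.836 = 0.3186 g VSS per g soluble BOD₅ removed.
Mass of soluble BOD₅ removed per day: Q(S₀ − S) = 7.96 × 819.1 g/m³ = 6.520 kg/d.
Biomass produced: P_X = Y_obs·Q·ΔS = 0.3186 × 6.520 ≈ 2.077 kg VSS/d.

P_X ≈ 2.08 kg VSS/d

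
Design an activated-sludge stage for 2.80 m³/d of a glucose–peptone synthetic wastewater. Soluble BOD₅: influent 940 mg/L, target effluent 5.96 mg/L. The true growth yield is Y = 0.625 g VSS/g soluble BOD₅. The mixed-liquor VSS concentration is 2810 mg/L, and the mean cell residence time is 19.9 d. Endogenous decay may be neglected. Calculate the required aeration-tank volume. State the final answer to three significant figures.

Biomass mass balance (decay neglected): V·X = Y·Q·(S₀ − S)·θ_c, so V = 0.625 × 2.80 × (940 − 5.96) × 19.9 / 2810 = 11.58 m³.

V ≈ 11.6 m³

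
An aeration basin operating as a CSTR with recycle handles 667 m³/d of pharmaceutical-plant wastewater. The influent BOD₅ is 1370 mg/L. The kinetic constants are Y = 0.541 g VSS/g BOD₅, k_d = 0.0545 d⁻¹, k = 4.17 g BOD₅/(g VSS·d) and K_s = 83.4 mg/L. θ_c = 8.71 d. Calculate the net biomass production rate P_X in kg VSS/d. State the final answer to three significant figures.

P_X ≈ 334 kg VSS/d

Effluent substrate depends only on kinetics and SRT: S = K_s(1 + k_d θ_c) / [θ_c(Yk − k_d) − 1] = 83.4 × (1 + 0.0545 × 8.71) / [8.71 × (0.541 × 4.17 − 0.0545) − 1] = 123.0 / 18.17 = 6.767 mg/L.
Y_obs = Y / (1 + k_d θ_c) = 0.541 / (1 + 0.0545 × 8.71) = 0.541 / 1.475 = 0.3669.
Mass of BOD₅ removed per day: Q(S₀ − S) = 667 × 1363 g/m³ = 909.3 kg/d.
P_X = Y_obs · Q(S₀ − S) = 0.3669 × 909.3 = 333.6 kg VSS/d.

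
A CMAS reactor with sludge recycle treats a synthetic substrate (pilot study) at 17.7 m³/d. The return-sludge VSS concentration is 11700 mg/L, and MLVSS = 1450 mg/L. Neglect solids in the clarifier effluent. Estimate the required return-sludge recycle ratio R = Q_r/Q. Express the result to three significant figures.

Solids balance on the clarifier gives (1+R)X = R·X_r, so R = X/(X_r − X) = 1450 / (11700 − 1450) = 0.1415.

R ≈ 0.141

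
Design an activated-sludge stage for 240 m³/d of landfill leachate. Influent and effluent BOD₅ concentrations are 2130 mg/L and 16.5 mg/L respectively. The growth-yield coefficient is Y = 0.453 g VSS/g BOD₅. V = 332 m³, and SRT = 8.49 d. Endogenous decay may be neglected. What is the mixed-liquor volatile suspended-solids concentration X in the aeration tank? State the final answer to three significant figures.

From V·X = Y·Q·(S₀ − S)·θ_c (decay neglected): X = 0.453 × 240 × (2130 − 16.5) × 8.49 / 332 = 5876 mg/L.

X ≈ 5880 mg/L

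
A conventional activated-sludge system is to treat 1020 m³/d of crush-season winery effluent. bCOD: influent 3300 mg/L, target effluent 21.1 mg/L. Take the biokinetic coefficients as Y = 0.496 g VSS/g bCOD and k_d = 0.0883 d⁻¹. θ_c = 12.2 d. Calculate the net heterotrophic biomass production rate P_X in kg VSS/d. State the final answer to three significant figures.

P_X ≈ 799 kg VSS/d

Correct the yield for decay: Y_obs = Y/(1 + k_d θ_c) = 0.496 / (1 + 0.0883 × 12.2) = 0.496 / 2.077 = 0.2388.
ΔS = 3300 − 21.1 = 3279 mg/L, so the substrate removal rate is 1020 × 3279/1000 = 3344 kg bCOD/d.
P_X = Y_obs · Q(S₀ − S) = 0.2388 × 3344 = 798.6 kg VSS/d.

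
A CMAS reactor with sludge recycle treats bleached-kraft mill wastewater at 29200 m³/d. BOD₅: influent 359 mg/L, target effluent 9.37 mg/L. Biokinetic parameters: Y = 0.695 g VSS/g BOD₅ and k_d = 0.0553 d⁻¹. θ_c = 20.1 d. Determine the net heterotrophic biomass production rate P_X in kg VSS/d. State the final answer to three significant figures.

P_X ≈ 3360 kg VSS/d

Correct the yield for decay: Y_obs = Y/(1 + k_d θ_c) = 0.695 / (1 + 0.0553 × 20.1) = 0.695 / 2.112 = 0.3291.
ΔS = 359 − 9.37 = 349.6 mg/L, so the substrate removal rate is 29200 × 349.6/1000 = 10209 kg BOD₅/d.
Biomass produced: P_X = Y_obs·Q·ΔS = 0.3291 × 10209 ≈ 3360 kg VSS/d.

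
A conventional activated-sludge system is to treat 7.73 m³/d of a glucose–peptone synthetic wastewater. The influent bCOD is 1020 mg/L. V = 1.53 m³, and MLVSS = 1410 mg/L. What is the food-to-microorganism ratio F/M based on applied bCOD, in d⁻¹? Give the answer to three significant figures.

F/M ≈ 3.65 d⁻¹

F/M = applied load / biomass = Q·S₀/(V·X) = 7.73 × 1020 / (1.530 × 1410) = 3.655 d⁻¹.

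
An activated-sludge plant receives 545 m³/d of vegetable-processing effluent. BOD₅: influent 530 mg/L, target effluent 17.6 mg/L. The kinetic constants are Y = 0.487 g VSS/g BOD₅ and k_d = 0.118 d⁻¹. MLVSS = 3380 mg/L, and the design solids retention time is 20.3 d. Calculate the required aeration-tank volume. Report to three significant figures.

V ≈ 241 m³

Steady-state biomass mass balance: V·X·(1 + k_d·θ_c) = Y·Q·(S₀ − S)·θ_c, so V = 0.487 × 545 × (530 − 17.6) × 20.3 / [3380 × (1 + 0.118 × 20.3)] = 2.76×10^6 / 11476 = 240.6 m³.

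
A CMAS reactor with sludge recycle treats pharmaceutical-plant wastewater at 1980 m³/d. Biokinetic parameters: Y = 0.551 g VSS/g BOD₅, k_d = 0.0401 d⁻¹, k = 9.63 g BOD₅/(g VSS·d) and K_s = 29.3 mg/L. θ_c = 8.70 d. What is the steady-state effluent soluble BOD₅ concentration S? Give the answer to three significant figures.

S ≈ 0.882 mg/L

For a completely mixed reactor with recycle the Lawrence–McCarty relation gives S = K_s·(1 + k_d·θ_c) / [θ_c·(Y·k − k_d) − 1] = 29.3 × (1 + 0.0401 × 8.70) / [8.70 × (0.551 × 9.63 − 0.0401) − 1] = 39.52 / 44.81 = 0.8819 mg/L.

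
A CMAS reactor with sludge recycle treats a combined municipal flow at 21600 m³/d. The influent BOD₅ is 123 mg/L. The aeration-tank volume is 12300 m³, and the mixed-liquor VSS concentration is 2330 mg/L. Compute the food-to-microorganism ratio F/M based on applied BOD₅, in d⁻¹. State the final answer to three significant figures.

F/M = Q·S₀ / (V·X) = 21600 × 123 / (12300 × 2330) = 0.09270 g BOD₅·(g VSS·d)⁻¹.

F/M ≈ 0.0927 d⁻¹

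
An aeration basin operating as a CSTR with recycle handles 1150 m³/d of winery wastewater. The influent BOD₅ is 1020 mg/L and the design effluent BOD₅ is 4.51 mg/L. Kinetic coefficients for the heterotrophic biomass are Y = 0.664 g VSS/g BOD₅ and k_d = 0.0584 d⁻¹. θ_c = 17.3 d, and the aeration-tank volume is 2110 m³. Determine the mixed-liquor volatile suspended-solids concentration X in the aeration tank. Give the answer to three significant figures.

X ≈ 3160 mg/L

Solving the biomass balance for X: X = Y Q (S₀−S) θ_c / [V (1+k_d θ_c)] = 0.664 × 1150 × (1020 − 4.51) × 17.3 / [2110 × (1 + 0.0584 × 17.3)] = 3163 mg/L.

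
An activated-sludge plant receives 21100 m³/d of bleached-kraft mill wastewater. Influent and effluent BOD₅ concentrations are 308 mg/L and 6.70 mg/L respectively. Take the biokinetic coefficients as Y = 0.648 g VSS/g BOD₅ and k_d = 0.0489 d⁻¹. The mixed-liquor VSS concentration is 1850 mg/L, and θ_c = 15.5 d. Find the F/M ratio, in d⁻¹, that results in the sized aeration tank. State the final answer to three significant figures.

From the SRT design equation V = Y Q (S₀−S) θ_c / [X (1 + k_d θ_c)] = 0.648 × 21100 × (308 − 6.70) × 15.5 / [1850 × (1 + 0.0489 × 15.5)] = 6.39×10^7 / 3252 = 19634 m³.
Food-to-microorganism ratio F/M = Q S₀ / (V X) = 21100 × 308 / (19634 × 1850) = 0.1789 d⁻¹.

F/M ≈ 0.179 d⁻¹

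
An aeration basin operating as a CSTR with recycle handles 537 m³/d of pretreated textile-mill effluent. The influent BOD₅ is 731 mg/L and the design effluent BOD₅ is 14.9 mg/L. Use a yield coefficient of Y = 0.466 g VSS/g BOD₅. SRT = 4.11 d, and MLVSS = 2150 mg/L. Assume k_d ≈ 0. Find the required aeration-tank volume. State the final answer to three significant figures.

With k_d = 0 the design equation reduces to V = Y Q (S₀−S) θ_c / X = 0.466 × 537 × (731 − 14.9) × 4.11 / 2150 = 342.6 m³.

V ≈ 343 m³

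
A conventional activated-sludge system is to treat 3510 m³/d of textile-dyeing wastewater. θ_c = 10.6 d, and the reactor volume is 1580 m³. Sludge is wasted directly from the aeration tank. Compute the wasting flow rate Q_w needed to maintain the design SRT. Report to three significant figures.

Q_w ≈ 149 m³/d

Wasting from the aeration tank: Q_w = V / θ_c = 1580 / 10.6 = 149.1 m³/d.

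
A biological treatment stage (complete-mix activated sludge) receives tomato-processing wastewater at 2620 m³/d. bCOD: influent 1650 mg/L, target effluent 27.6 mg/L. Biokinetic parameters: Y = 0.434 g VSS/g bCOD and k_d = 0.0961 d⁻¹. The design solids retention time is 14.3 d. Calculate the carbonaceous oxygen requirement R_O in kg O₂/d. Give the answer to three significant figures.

R_O ≈ 3150 kg O₂/d

Y_obs = Y / (1 + k_d θ_c) = 0.434 / (1 + 0.0961 × 14.3) = 0.434 / 2.374 = 0.1828.
Substrate removed = Q·(S₀ − S) = 2620 m³/d × (1650 − 27.6) g/m³ = 4.25×10^6 g/d = 4251 kg/d.
Net sludge production P_X = 0.1828 × 4251 = 777.0 kg VSS/d.
Carbonaceous O₂ demand = substrate oxidised − cell-mass equivalent = 4251 − 1.42 × 777.0 = 3147 kg O₂/d.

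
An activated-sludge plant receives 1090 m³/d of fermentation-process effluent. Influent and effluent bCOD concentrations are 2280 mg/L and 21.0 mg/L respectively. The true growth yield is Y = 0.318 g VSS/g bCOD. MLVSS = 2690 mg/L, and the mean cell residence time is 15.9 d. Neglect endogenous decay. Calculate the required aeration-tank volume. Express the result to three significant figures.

With k_d = 0 the design equation reduces to V = Y Q (S₀−S) θ_c / X = 0.318 × 1090 × (2280 − 21.0) × 15.9 / 2690 = 4628 m³.

V ≈ 4630 m³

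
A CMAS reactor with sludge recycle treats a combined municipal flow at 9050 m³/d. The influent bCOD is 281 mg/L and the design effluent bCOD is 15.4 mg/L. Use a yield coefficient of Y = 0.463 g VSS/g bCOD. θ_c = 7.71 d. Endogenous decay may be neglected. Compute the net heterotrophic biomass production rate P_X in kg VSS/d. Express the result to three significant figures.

P_X ≈ 1110 kg VSS/d

Since k_d ≈ 0, Y_obs = Y = 0.463 g VSS/g bCOD.
Mass of bCOD removed per day: Q(S₀ − S) = 9050 × 265.6 g/m³ = 2404 kg/d.
Net biomass production P_X = Y_obs × Q·(S₀ − S) = 0.4630 × 2404 = 1113 kg VSS/d.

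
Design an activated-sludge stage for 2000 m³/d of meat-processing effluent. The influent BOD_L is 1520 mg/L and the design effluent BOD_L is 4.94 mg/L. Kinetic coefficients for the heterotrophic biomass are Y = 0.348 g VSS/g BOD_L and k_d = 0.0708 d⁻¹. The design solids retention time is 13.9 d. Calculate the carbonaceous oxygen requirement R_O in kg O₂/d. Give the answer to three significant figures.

Correct the yield for decay: Y_obs = Y/(1 + k_d θ_c) = 0.348 / (1 + 0.0708 × 13.9) = 0.348 / 1.984 = 0.1754.
Substrate removed = Q·(S₀ − S) = 2000 m³/d × (1520 − 4.94) g/m³ = 3.03×10^6 g/d = 3030 kg/d.
Biomass synthesised: P_X = Y_obs × 3030 = 531.5 kg VSS/d.
R_O = Q·(S₀ − S) − 1.42·P_X = 3030 − 1.42 × 531.5 = 2275 kg O₂/d.

R_O ≈ 2280 kg O₂/d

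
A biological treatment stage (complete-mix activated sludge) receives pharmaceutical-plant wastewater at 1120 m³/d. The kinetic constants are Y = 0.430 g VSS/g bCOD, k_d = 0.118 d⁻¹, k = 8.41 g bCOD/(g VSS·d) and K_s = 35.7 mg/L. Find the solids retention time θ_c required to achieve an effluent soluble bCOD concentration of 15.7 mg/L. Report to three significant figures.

From 1/θ_c = Y·k·S/(K_s + S) − k_d: Y·k·S/(K_s+S) = 0.430 × 8.41 × 15.7 / (35.7 + 15.7) = 1.105 d⁻¹.
Then 1/θ_c = μ − k_d = 1.105 − 0.118 = 0.9866 d⁻¹, giving θ_c = 1.014 d.

θ_c ≈ 1.01 d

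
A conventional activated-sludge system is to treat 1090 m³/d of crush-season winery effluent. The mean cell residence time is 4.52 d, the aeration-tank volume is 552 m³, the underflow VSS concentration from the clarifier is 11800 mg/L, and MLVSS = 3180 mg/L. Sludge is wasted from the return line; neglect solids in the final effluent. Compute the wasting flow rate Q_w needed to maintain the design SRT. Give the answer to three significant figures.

Q_w ≈ 32.9 m³/d

θ_c = V·X/(Q_w·X_r) when wasting from the recycle, so Q_w = V·X/(θ_c·X_r) = 552.0 × 3180 / (4.52 × 11800) = 32.91 m³/d.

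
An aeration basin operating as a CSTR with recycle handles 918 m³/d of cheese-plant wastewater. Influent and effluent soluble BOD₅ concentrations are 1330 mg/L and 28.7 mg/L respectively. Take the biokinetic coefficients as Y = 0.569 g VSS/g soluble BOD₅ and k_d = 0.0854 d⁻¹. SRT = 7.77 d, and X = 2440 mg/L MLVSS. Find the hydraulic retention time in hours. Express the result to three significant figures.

τ ≈ 34.0 h

Rearranging the biomass balance for a CMAS with decay, V = Y·Q·ΔS·θ_c / [X·(1+k_d θ_c)] = 0.569 × 918 × (1330 − 28.7) × 7.77 / [2440 × (1 + 0.0854 × 7.77)] = 5.28×10^6 / 4059 = 1301 m³.
Hydraulic retention time τ = V/Q = 1301 / 918 = 1.417 d = 34.02 h.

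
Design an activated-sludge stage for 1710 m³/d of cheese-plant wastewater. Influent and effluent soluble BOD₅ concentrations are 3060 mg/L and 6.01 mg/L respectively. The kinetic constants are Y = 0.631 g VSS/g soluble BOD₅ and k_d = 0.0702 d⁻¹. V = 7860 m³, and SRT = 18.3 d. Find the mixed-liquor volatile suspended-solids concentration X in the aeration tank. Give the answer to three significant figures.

X ≈ 3360 mg/L

From V·X·(1 + k_d·θ_c) = Y·Q·(S₀ − S)·θ_c: X = 0.631 × 1710 × (3060 − 6.01) × 18.3 / [7860 × (1 + 0.0702 × 18.3)] = 3358 mg/L.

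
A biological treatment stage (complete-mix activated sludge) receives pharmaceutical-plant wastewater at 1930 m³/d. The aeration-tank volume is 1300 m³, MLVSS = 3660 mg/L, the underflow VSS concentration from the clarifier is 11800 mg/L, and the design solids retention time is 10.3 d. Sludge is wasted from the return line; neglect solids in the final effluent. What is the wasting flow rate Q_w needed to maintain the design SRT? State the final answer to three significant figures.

Q_w ≈ 39.1 m³/d

θ_c = V·X/(Q_w·X_r) when wasting from the recycle, so Q_w = V·X/(θ_c·X_r) = 1300 × 3660 / (10.3 × 11800) = 39.15 m³/d.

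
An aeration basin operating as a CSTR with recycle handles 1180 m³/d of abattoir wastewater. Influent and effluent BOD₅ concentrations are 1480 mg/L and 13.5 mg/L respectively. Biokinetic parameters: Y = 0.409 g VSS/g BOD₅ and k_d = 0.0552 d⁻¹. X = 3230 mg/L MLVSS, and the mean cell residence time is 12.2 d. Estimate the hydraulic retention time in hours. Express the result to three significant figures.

τ ≈ 32.5 h

From the SRT design equation V = Y Q (S₀−S) θ_c / [X (1 + k_d θ_c)] = 0.409 × 1180 × (1480 − 13.5) × 12.2 / [3230 × (1 + 0.0552 × 12.2)] = 8.63×10^6 / 5405 = 1597 m³.
Hydraulic retention time τ = V/Q = 1597 / 1180 = 1.354 d = 32.49 h.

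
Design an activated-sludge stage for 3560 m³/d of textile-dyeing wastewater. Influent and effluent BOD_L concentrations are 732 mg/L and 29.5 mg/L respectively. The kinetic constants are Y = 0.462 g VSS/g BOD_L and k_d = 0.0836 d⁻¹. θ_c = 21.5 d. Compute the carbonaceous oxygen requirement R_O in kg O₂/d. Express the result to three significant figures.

Correct the yield for decay: Y_obs = Y/(1 + k_d θ_c) = 0.462 / (1 + 0.0836 × 21.5) = 0.462 / 2.797 = 0.1652.
Q·(S₀ − S) = 3560 × (732 − 29.5) × 10⁻³ = 2501 kg/d removed.
Net sludge production P_X = 0.1652 × 2501 = 413.0 kg VSS/d.
Carbonaceous O₂ demand = substrate oxidised − cell-mass equivalent = 2501 − 1.42 × 413.0 = 1914 kg O₂/d.

R_O ≈ 1910 kg O₂/d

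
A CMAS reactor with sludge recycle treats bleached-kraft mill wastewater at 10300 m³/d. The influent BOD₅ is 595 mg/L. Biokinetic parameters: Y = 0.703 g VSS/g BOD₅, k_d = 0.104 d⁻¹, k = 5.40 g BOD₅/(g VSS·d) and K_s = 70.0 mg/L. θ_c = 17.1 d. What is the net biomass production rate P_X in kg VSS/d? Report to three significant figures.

P_X ≈ 1540 kg VSS/d

From the Monod/SRT balance for a CMAS, S = K_s·(1+k_d θ_c)/[θ_c·(Y k − k_d) − 1] = 70.0 × (1 + 0.104 × 17.1) / [17.1 × (0.703 × 5.40 − 0.104) − 1] = 194.5 / 62.14 = 3.130 mg/L.
Observed yield with endogenous decay: Y_obs = Y / (1 + k_d·θ_c) = 0.703 / (1 + 0.104 × 17.1) = 0.703 / 2.778 = 0.2530 g VSS/g BOD₅.
ΔS = 595 − 3.13 = 591.9 mg/L, so the substrate removal rate is 10300 × 591.9/1000 = 6096 kg BOD₅/d.
So the net sludge growth is P_X = 0.2530 × 6096 = 1542 kg VSS/d.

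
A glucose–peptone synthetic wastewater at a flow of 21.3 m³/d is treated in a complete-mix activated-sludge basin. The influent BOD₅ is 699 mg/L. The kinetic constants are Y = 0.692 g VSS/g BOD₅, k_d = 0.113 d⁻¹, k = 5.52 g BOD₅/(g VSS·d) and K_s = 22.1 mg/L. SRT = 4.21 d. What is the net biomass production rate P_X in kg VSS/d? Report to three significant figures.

P_X ≈ 6.96 kg VSS/d

Effluent substrate depends only on kinetics and SRT: S = K_s(1 + k_d θ_c) / [θ_c(Yk − k_d) − 1] = 22.1 × (1 + 0.113 × 4.21) / [4.21 × (0.692 × 5.52 − 0.113) − 1] = 32.61 / 14.61 = 2.233 mg/L.
The observed yield is Y_obs = Y/(1 + k_d·θ_c) = 0.692 / (1 + 0.113 × 4.21) = 0.692 / 1.476 = 0.4689 g VSS per g BOD₅ removed.
Mass of BOD₅ removed per day: Q(S₀ − S) = 21.3 × 696.8 g/m³ = 14.84 kg/d.
P_X = Y_obs · Q(S₀ − S) = 0.4689 × 14.84 = 6.959 kg VSS/d.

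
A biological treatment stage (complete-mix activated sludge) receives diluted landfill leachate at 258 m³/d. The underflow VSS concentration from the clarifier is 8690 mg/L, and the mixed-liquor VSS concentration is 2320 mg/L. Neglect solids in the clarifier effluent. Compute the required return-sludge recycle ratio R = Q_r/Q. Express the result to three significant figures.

R ≈ 0.364

R = Q_r/Q = X/(X_r − X) = 2320 / (8690 − 2320) = 0.3642.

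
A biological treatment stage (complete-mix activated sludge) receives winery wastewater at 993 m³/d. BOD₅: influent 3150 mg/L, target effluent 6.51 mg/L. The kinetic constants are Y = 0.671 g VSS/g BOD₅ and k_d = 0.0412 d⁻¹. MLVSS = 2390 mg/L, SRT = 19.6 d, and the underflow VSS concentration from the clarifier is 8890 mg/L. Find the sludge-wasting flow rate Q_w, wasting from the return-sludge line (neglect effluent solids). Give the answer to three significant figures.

From the SRT design equation V = Y Q (S₀−S) θ_c / [X (1 + k_d θ_c)] = 0.671 × 993 × (3150 − 6.51) × 19.6 / [2390 × (1 + 0.0412 × 19.6)] = 4.11×10^7 / 4320 = 9503 m³.
Wasting from the return line (neglecting effluent solids): Q_w = V·X / (θ_c·X_r) = 9503 × 2390 / (19.6 × 8890) = 130.3 m³/d.

Q_w ≈ 130 m³/d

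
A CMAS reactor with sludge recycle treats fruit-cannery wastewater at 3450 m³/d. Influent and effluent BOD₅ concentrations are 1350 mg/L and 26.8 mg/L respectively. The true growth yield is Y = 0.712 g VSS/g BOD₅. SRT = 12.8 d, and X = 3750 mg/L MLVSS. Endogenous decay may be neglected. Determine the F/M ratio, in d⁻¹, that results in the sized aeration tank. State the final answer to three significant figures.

V·X = Y·Q·ΔS·θ_c gives V = 0.712 × 3450 × (1350 − 26.8) × 12.8 / 3750 = 11094 m³.
Food-to-microorganism ratio F/M = Q S₀ / (V X) = 3450 × 1350 / (11094 × 3750) = 0.1119 d⁻¹.

F/M ≈ 0.112 d⁻¹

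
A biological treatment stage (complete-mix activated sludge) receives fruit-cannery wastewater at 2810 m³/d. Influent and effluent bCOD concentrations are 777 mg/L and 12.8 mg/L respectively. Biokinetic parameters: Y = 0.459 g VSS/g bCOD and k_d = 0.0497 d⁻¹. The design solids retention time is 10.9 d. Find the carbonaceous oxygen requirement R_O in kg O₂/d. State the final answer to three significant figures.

R_O ≈ 1240 kg O₂/d

Observed yield with endogenous decay: Y_obs = Y / (1 + k_d·θ_c) = 0.459 / (1 + 0.0497 × 10.9) = 0.459 / 1.542 = 0.2977 g VSS/g bCOD.
Q·(S₀ − S) = 2810 × (777 − 12.8) × 10⁻³ = 2147 kg/d removed.
Net sludge production P_X = 0.2977 × 2147 = 639.3 kg VSS/d.
Carbonaceous O₂ demand = substrate oxidised − cell-mass equivalent = 2147 − 1.42 × 639.3 = 1240 kg O₂/d.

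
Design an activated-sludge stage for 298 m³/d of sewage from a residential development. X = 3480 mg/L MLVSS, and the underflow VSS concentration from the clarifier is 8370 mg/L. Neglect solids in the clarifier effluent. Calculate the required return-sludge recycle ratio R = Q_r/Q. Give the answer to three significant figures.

Solids balance on the clarifier gives (1+R)X = R·X_r, so R = X/(X_r − X) = 3480 / (8370 − 3480) = 0.7117.

R ≈ 0.712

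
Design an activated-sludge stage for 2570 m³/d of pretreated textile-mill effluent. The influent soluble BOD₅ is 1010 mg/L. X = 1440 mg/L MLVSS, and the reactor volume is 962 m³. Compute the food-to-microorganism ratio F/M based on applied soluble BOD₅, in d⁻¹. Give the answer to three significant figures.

F/M ≈ 1.87 d⁻¹

F/M = applied load / biomass = Q·S₀/(V·X) = 2570 × 1010 / (962.0 × 1440) = 1.874 d⁻¹.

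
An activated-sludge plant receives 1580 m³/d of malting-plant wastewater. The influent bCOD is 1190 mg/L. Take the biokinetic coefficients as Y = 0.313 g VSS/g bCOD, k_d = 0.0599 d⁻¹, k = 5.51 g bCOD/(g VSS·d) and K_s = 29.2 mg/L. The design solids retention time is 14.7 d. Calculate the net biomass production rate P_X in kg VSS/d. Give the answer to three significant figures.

P_X ≈ 312 kg VSS/d

From the Monod/SRT balance for a CMAS, S = K_s·(1+k_d θ_c)/[θ_c·(Y k − k_d) − 1] = 29.2 × (1 + 0.0599 × 14.7) / [14.7 × (0.313 × 5.51 − 0.0599) − 1] = 54.91 / 23.47 = 2.339 mg/L.
Y_obs = Y / (1 + k_d θ_c) = 0.313 / (1 + 0.0599 × 14.7) = 0.313 / 1.881 = 0.1664.
Q·(S₀ − S) = 1580 × (1190 − 2.34) × 10⁻³ = 1877 kg/d removed.
Net biomass production P_X = Y_obs × Q·(S₀ − S) = 0.1664 × 1877 = 312.3 kg VSS/d.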